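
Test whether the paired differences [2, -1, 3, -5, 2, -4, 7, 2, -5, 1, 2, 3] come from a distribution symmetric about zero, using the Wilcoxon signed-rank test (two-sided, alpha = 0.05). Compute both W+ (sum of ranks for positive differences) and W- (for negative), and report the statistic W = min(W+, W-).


Step 1: Drop any zero differences (none here) and take |d_i|.
|d| = [2, 1, 3, 5, 2, 4, 7, 2, 5, 1, 2, 3]
Step 2: Midrank |d_i| (ties get averaged ranks).
ranks: |2|->4.5, |1|->1.5, |3|->7.5, |5|->10.5, |2|->4.5, |4|->9, |7|->12, |2|->4.5, |5|->10.5, |1|->1.5, |2|->4.5, |3|->7.5
Step 3: Attach original signs; sum ranks with positive sign and with negative sign.
W+ = 4.5 + 7.5 + 4.5 + 12 + 4.5 + 1.5 + 4.5 + 7.5 = 46.5
W- = 1.5 + 10.5 + 9 + 10.5 = 31.5
(Check: W+ + W- = 78 should equal n(n+1)/2 = 78.)
Step 4: Test statistic W = min(W+, W-) = 31.5.
Step 5: Ties in |d|, so use the tie-corrected normal approximation.
        E[W] = n(n+1)/4 = 12*13/4 = 39.
        Tie groups: |d|=1 (t=2), |d|=2 (t=4), |d|=3 (t=2), |d|=5 (t=2); sum(t^3 - t) = 78.
        Var[W] = n(n+1)(2n+1)/24 - sum(t^3-t)/48 = 3900/24 - 78/48 = 160.875.
        z = (W - E[W]) / sqrt(Var[W]) = (31.5 - 39) / 12.6837 = -0.5913.
        Two-sided p = 2*Phi(z) = 0.554311.
Step 6: alpha = 0.05. fail to reject H0.

W+ = 46.5, W- = 31.5, W = min = 31.5, p = 0.554311, fail to reject H0.


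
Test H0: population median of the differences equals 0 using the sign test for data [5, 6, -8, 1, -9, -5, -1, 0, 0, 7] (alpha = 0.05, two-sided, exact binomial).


Step 1: Discard zero differences. Original n = 10; n_eff = number of nonzero differences = 8.
Nonzero differences (with sign): +5, +6, -8, +1, -9, -5, -1, +7
Step 2: Count signs: positive = 4, negative = 4.
Step 3: Under H0: P(positive) = 0.5, so the number of positives S ~ Bin(8, 0.5).
Step 4: Two-sided exact p-value = sum of Bin(8,0.5) probabilities at or below the observed probability = 1.000000.
Step 5: alpha = 0.05. fail to reject H0.

n_eff = 8, pos = 4, neg = 4, p = 1.000000, fail to reject H0.


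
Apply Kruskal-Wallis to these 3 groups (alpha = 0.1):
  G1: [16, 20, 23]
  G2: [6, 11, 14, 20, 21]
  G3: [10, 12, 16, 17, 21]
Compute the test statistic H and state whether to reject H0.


Step 1: Combine all N = 13 observations and assign midranks.
sorted (value, group, rank): (6,G2,1), (10,G3,2), (11,G2,3), (12,G3,4), (14,G2,5), (16,G1,6.5), (16,G3,6.5), (17,G3,8), (20,G1,9.5), (20,G2,9.5), (21,G2,11.5), (21,G3,11.5), (23,G1,13)
Step 2: Sum ranks within each group.
R_1 = 29 (n_1 = 3)
R_2 = 30 (n_2 = 5)
R_3 = 32 (n_3 = 5)
Step 3: H = 12/(N(N+1)) * sum(R_i^2/n_i) - 3(N+1)
     = 12/(13*14) * (29^2/3 + 30^2/5 + 32^2/5) - 3*14
     = 0.065934 * 665.133 - 42
     = 1.854945.
Step 4: Ties present; correction factor C = 1 - 18/(13^3 - 13) = 0.991758. Corrected H = 1.854945 / 0.991758 = 1.870360.
Step 5: Under H0, H ~ chi^2(2); p-value = 0.392515.
Step 6: alpha = 0.1. fail to reject H0.

H = 1.8704, df = 2, p = 0.392515, fail to reject H0.


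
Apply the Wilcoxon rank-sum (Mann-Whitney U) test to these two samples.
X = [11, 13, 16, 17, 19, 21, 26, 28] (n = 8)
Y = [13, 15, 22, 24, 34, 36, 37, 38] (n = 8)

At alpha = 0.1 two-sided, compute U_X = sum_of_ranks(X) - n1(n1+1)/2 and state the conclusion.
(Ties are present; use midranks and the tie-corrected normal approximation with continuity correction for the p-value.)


Step 1: Combine and sort all 16 observations; assign midranks.
sorted (value, group): (11,X), (13,X), (13,Y), (15,Y), (16,X), (17,X), (19,X), (21,X), (22,Y), (24,Y), (26,X), (28,X), (34,Y), (36,Y), (37,Y), (38,Y)
ranks: 11->1, 13->2.5, 13->2.5, 15->4, 16->5, 17->6, 19->7, 21->8, 22->9, 24->10, 26->11, 28->12, 34->13, 36->14, 37->15, 38->16
Step 2: Rank sum for X: R1 = 1 + 2.5 + 5 + 6 + 7 + 8 + 11 + 12 = 52.5.
Step 3: U_X = R1 - n1(n1+1)/2 = 52.5 - 8*9/2 = 52.5 - 36 = 16.5.
       U_Y = n1*n2 - U_X = 64 - 16.5 = 47.5.
Step 4: Ties are present, so use the tie-corrected normal approximation (with continuity correction) for the p-value.
Step 5: p-value = 0.114916; compare to alpha = 0.1. fail to reject H0.

U_X = 16.5, p = 0.114916, fail to reject H0 at alpha = 0.1.


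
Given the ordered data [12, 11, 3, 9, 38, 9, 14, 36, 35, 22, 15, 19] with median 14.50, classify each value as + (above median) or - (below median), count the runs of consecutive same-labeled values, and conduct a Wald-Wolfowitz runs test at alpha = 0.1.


Step 1: Compute median = 14.50; label A = above, B = below.
Labels in order: BBBBABBAAAAA  (n_A = 6, n_B = 6)
Step 2: Count runs R = 4.
Step 3: Under H0 (random ordering), E[R] = 2*n_A*n_B/(n_A+n_B) + 1 = 2*6*6/12 + 1 = 7.0000.
        Var[R] = 2*n_A*n_B*(2*n_A*n_B - n_A - n_B) / ((n_A+n_B)^2 * (n_A+n_B-1)) = 4320/1584 = 2.7273.
        SD[R] = 1.6514.
Step 4: Continuity-corrected z = (R + 0.5 - E[R]) / SD[R] = (4 + 0.5 - 7.0000) / 1.6514 = -1.5138.
Step 5: Two-sided p-value via normal approximation = 2*(1 - Phi(|z|)) = 0.130070.
Step 6: alpha = 0.1. fail to reject H0.

R = 4, z = -1.5138, p = 0.130070, fail to reject H0.


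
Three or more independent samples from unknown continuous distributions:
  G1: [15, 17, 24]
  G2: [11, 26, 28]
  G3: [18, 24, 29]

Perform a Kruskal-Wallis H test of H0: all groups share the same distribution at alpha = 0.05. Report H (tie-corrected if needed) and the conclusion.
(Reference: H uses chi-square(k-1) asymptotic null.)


Step 1: Combine all N = 9 observations and assign midranks.
sorted (value, group, rank): (11,G2,1), (15,G1,2), (17,G1,3), (18,G3,4), (24,G1,5.5), (24,G3,5.5), (26,G2,7), (28,G2,8), (29,G3,9)
Step 2: Sum ranks within each group.
R_1 = 10.5 (n_1 = 3)
R_2 = 16 (n_2 = 3)
R_3 = 18.5 (n_3 = 3)
Step 3: H = 12/(N(N+1)) * sum(R_i^2/n_i) - 3(N+1)
     = 12/(9*10) * (10.5^2/3 + 16^2/3 + 18.5^2/3) - 3*10
     = 0.133333 * 236.167 - 30
     = 1.488889.
Step 4: Ties present; correction factor C = 1 - 6/(9^3 - 9) = 0.991667. Corrected H = 1.488889 / 0.991667 = 1.501401.
Step 5: Under H0, H ~ chi^2(2); p-value = 0.472036.
Step 6: alpha = 0.05. fail to reject H0.

H = 1.5014, df = 2, p = 0.472036, fail to reject H0.


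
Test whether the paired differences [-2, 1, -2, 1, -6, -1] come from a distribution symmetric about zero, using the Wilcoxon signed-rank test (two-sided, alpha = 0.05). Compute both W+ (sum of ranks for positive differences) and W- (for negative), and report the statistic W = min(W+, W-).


Step 1: Drop any zero differences (none here) and take |d_i|.
|d| = [2, 1, 2, 1, 6, 1]
Step 2: Midrank |d_i| (ties get averaged ranks).
ranks: |2|->4.5, |1|->2, |2|->4.5, |1|->2, |6|->6, |1|->2
Step 3: Attach original signs; sum ranks with positive sign and with negative sign.
W+ = 2 + 2 = 4
W- = 4.5 + 4.5 + 6 + 2 = 17
(Check: W+ + W- = 21 should equal n(n+1)/2 = 21.)
Step 4: Test statistic W = min(W+, W-) = 4.
Step 5: Ties in |d|, so use the tie-corrected normal approximation.
        E[W] = n(n+1)/4 = 6*7/4 = 10.5.
        Tie groups: |d|=1 (t=3), |d|=2 (t=2); sum(t^3 - t) = 30.
        Var[W] = n(n+1)(2n+1)/24 - sum(t^3-t)/48 = 546/24 - 30/48 = 22.125.
        z = (W - E[W]) / sqrt(Var[W]) = (4 - 10.5) / 4.7037 = -1.3819.
        Two-sided p = 2*Phi(z) = 0.167007.
Step 6: alpha = 0.05. fail to reject H0.

W+ = 4, W- = 17, W = min = 4, p = 0.167007, fail to reject H0.


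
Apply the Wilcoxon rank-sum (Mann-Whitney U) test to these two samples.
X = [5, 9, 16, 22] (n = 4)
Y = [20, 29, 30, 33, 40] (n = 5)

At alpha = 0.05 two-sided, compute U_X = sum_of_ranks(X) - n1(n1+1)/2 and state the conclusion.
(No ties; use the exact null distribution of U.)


Step 1: Combine and sort all 9 observations; assign midranks.
sorted (value, group): (5,X), (9,X), (16,X), (20,Y), (22,X), (29,Y), (30,Y), (33,Y), (40,Y)
ranks: 5->1, 9->2, 16->3, 20->4, 22->5, 29->6, 30->7, 33->8, 40->9
Step 2: Rank sum for X: R1 = 1 + 2 + 3 + 5 = 11.
Step 3: U_X = R1 - n1(n1+1)/2 = 11 - 4*5/2 = 11 - 10 = 1.
       U_Y = n1*n2 - U_X = 20 - 1 = 19.
Step 4: No ties, so the exact null distribution of U (based on enumerating the C(9,4) = 126 equally likely rank assignments) gives the two-sided p-value.
Step 5: p-value = 0.031746; compare to alpha = 0.05. reject H0.

U_X = 1, p = 0.031746, reject H0 at alpha = 0.05.


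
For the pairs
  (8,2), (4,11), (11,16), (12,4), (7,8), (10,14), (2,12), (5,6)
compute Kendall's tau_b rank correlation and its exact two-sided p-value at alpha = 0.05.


Step 1: Enumerate the 28 unordered pairs (i,j) with i<j and classify each by sign(x_j-x_i) * sign(y_j-y_i).
  (1,2):dx=-4,dy=+9->D; (1,3):dx=+3,dy=+14->C; (1,4):dx=+4,dy=+2->C; (1,5):dx=-1,dy=+6->D
  (1,6):dx=+2,dy=+12->C; (1,7):dx=-6,dy=+10->D; (1,8):dx=-3,dy=+4->D; (2,3):dx=+7,dy=+5->C
  (2,4):dx=+8,dy=-7->D; (2,5):dx=+3,dy=-3->D; (2,6):dx=+6,dy=+3->C; (2,7):dx=-2,dy=+1->D
  (2,8):dx=+1,dy=-5->D; (3,4):dx=+1,dy=-12->D; (3,5):dx=-4,dy=-8->C; (3,6):dx=-1,dy=-2->C
  (3,7):dx=-9,dy=-4->C; (3,8):dx=-6,dy=-10->C; (4,5):dx=-5,dy=+4->D; (4,6):dx=-2,dy=+10->D
  (4,7):dx=-10,dy=+8->D; (4,8):dx=-7,dy=+2->D; (5,6):dx=+3,dy=+6->C; (5,7):dx=-5,dy=+4->D
  (5,8):dx=-2,dy=-2->C; (6,7):dx=-8,dy=-2->C; (6,8):dx=-5,dy=-8->C; (7,8):dx=+3,dy=-6->D
Step 2: C = 13, D = 15, total pairs = 28.
Step 3: tau = (C - D)/(n(n-1)/2) = (13 - 15)/28 = -0.071429.
Step 4: Exact two-sided p-value (enumerate n! = 40320 permutations of y under H0): p = 0.904861.
Step 5: alpha = 0.05. fail to reject H0.

tau_b = -0.0714 (C=13, D=15), p = 0.904861, fail to reject H0.


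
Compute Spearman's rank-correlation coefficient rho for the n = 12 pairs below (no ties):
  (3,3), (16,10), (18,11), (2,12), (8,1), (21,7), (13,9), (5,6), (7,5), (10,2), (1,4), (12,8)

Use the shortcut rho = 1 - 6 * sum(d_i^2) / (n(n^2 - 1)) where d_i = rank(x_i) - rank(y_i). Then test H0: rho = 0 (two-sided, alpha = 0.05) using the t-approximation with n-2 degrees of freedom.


Step 1: Rank x and y separately (midranks; no ties here).
rank(x): 3->3, 16->10, 18->11, 2->2, 8->6, 21->12, 13->9, 5->4, 7->5, 10->7, 1->1, 12->8
rank(y): 3->3, 10->10, 11->11, 12->12, 1->1, 7->7, 9->9, 6->6, 5->5, 2->2, 4->4, 8->8
Step 2: d_i = R_x(i) - R_y(i); compute d_i^2.
  (3-3)^2=0, (10-10)^2=0, (11-11)^2=0, (2-12)^2=100, (6-1)^2=25, (12-7)^2=25, (9-9)^2=0, (4-6)^2=4, (5-5)^2=0, (7-2)^2=25, (1-4)^2=9, (8-8)^2=0
sum(d^2) = 188.
Step 3: rho = 1 - 6*188 / (12*(12^2 - 1)) = 1 - 1128/1716 = 0.342657.
Step 4: Under H0, t = rho * sqrt((n-2)/(1-rho^2)) = 1.1534 ~ t(10).
Step 5: Two-sided p-value from the t-distribution with 10 df = 0.275567.
Step 6: alpha = 0.05. fail to reject H0.

rho = 0.3427, p = 0.275567, fail to reject H0 at alpha = 0.05.


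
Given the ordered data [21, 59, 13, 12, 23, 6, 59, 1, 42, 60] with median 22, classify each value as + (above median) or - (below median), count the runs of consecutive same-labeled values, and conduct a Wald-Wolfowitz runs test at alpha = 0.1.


Step 1: Compute median = 22; label A = above, B = below.
Labels in order: BABBABABAA  (n_A = 5, n_B = 5)
Step 2: Count runs R = 8.
Step 3: Under H0 (random ordering), E[R] = 2*n_A*n_B/(n_A+n_B) + 1 = 2*5*5/10 + 1 = 6.0000.
        Var[R] = 2*n_A*n_B*(2*n_A*n_B - n_A - n_B) / ((n_A+n_B)^2 * (n_A+n_B-1)) = 2000/900 = 2.2222.
        SD[R] = 1.4907.
Step 4: Continuity-corrected z = (R - 0.5 - E[R]) / SD[R] = (8 - 0.5 - 6.0000) / 1.4907 = 1.0062.
Step 5: Two-sided p-value via normal approximation = 2*(1 - Phi(|z|)) = 0.314305.
Step 6: alpha = 0.1. fail to reject H0.

R = 8, z = 1.0062, p = 0.314305, fail to reject H0.


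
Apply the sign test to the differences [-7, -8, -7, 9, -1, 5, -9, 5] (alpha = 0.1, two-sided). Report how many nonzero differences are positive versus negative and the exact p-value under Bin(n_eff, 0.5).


Step 1: Discard zero differences. Original n = 8; n_eff = number of nonzero differences = 8.
Nonzero differences (with sign): -7, -8, -7, +9, -1, +5, -9, +5
Step 2: Count signs: positive = 3, negative = 5.
Step 3: Under H0: P(positive) = 0.5, so the number of positives S ~ Bin(8, 0.5).
Step 4: Two-sided exact p-value = sum of Bin(8,0.5) probabilities at or below the observed probability = 0.726562.
Step 5: alpha = 0.1. fail to reject H0.

n_eff = 8, pos = 3, neg = 5, p = 0.726562, fail to reject H0.


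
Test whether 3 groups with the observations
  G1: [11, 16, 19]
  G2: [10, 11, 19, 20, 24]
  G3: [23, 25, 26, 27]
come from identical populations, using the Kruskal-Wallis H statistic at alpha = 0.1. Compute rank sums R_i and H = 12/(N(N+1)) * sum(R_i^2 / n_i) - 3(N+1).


Step 1: Combine all N = 12 observations and assign midranks.
sorted (value, group, rank): (10,G2,1), (11,G1,2.5), (11,G2,2.5), (16,G1,4), (19,G1,5.5), (19,G2,5.5), (20,G2,7), (23,G3,8), (24,G2,9), (25,G3,10), (26,G3,11), (27,G3,12)
Step 2: Sum ranks within each group.
R_1 = 12 (n_1 = 3)
R_2 = 25 (n_2 = 5)
R_3 = 41 (n_3 = 4)
Step 3: H = 12/(N(N+1)) * sum(R_i^2/n_i) - 3(N+1)
     = 12/(12*13) * (12^2/3 + 25^2/5 + 41^2/4) - 3*13
     = 0.076923 * 593.25 - 39
     = 6.634615.
Step 4: Ties present; correction factor C = 1 - 12/(12^3 - 12) = 0.993007. Corrected H = 6.634615 / 0.993007 = 6.681338.
Step 5: Under H0, H ~ chi^2(2); p-value = 0.035413.
Step 6: alpha = 0.1. reject H0.

H = 6.6813, df = 2, p = 0.035413, reject H0.


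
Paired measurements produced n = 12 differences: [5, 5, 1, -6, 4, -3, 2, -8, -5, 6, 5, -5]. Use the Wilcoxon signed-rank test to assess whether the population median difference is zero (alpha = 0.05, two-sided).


Step 1: Drop any zero differences (none here) and take |d_i|.
|d| = [5, 5, 1, 6, 4, 3, 2, 8, 5, 6, 5, 5]
Step 2: Midrank |d_i| (ties get averaged ranks).
ranks: |5|->7, |5|->7, |1|->1, |6|->10.5, |4|->4, |3|->3, |2|->2, |8|->12, |5|->7, |6|->10.5, |5|->7, |5|->7
Step 3: Attach original signs; sum ranks with positive sign and with negative sign.
W+ = 7 + 7 + 1 + 4 + 2 + 10.5 + 7 = 38.5
W- = 10.5 + 3 + 12 + 7 + 7 = 39.5
(Check: W+ + W- = 78 should equal n(n+1)/2 = 78.)
Step 4: Test statistic W = min(W+, W-) = 38.5.
Step 5: Ties in |d|, so use the tie-corrected normal approximation.
        E[W] = n(n+1)/4 = 12*13/4 = 39.
        Tie groups: |d|=5 (t=5), |d|=6 (t=2); sum(t^3 - t) = 126.
        Var[W] = n(n+1)(2n+1)/24 - sum(t^3-t)/48 = 3900/24 - 126/48 = 159.875.
        z = (W - E[W]) / sqrt(Var[W]) = (38.5 - 39) / 12.6442 = -0.0395.
        Two-sided p = 2*Phi(z) = 0.968457.
Step 6: alpha = 0.05. fail to reject H0.

W+ = 38.5, W- = 39.5, W = min = 38.5, p = 0.968457, fail to reject H0.


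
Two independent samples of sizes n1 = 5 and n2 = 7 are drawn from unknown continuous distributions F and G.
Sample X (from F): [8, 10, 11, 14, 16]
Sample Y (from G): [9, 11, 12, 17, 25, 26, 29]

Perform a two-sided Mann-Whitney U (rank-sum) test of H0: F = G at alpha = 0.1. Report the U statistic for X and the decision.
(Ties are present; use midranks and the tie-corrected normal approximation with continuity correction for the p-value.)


Step 1: Combine and sort all 12 observations; assign midranks.
sorted (value, group): (8,X), (9,Y), (10,X), (11,X), (11,Y), (12,Y), (14,X), (16,X), (17,Y), (25,Y), (26,Y), (29,Y)
ranks: 8->1, 9->2, 10->3, 11->4.5, 11->4.5, 12->6, 14->7, 16->8, 17->9, 25->10, 26->11, 29->12
Step 2: Rank sum for X: R1 = 1 + 3 + 4.5 + 7 + 8 = 23.5.
Step 3: U_X = R1 - n1(n1+1)/2 = 23.5 - 5*6/2 = 23.5 - 15 = 8.5.
       U_Y = n1*n2 - U_X = 35 - 8.5 = 26.5.
Step 4: Ties are present, so use the tie-corrected normal approximation (with continuity correction) for the p-value.
Step 5: p-value = 0.166721; compare to alpha = 0.1. fail to reject H0.

U_X = 8.5, p = 0.166721, fail to reject H0 at alpha = 0.1.


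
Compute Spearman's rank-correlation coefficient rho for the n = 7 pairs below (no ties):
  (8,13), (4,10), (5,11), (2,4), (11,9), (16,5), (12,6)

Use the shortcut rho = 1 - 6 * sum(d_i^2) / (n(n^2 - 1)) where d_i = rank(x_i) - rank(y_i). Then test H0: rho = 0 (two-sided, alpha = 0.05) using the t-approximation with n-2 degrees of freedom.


Step 1: Rank x and y separately (midranks; no ties here).
rank(x): 8->4, 4->2, 5->3, 2->1, 11->5, 16->7, 12->6
rank(y): 13->7, 10->5, 11->6, 4->1, 9->4, 5->2, 6->3
Step 2: d_i = R_x(i) - R_y(i); compute d_i^2.
  (4-7)^2=9, (2-5)^2=9, (3-6)^2=9, (1-1)^2=0, (5-4)^2=1, (7-2)^2=25, (6-3)^2=9
sum(d^2) = 62.
Step 3: rho = 1 - 6*62 / (7*(7^2 - 1)) = 1 - 372/336 = -0.107143.
Step 4: Under H0, t = rho * sqrt((n-2)/(1-rho^2)) = -0.2410 ~ t(5).
Step 5: Two-sided p-value from the t-distribution with 5 df = 0.819151.
Step 6: alpha = 0.05. fail to reject H0.

rho = -0.1071, p = 0.819151, fail to reject H0 at alpha = 0.05.


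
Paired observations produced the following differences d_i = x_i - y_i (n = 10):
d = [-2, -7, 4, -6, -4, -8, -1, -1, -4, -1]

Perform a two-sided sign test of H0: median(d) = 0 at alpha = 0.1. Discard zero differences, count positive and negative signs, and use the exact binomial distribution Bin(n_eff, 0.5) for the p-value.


Step 1: Discard zero differences. Original n = 10; n_eff = number of nonzero differences = 10.
Nonzero differences (with sign): -2, -7, +4, -6, -4, -8, -1, -1, -4, -1
Step 2: Count signs: positive = 1, negative = 9.
Step 3: Under H0: P(positive) = 0.5, so the number of positives S ~ Bin(10, 0.5).
Step 4: Two-sided exact p-value = sum of Bin(10,0.5) probabilities at or below the observed probability = 0.021484.
Step 5: alpha = 0.1. reject H0.

n_eff = 10, pos = 1, neg = 9, p = 0.021484, reject H0.


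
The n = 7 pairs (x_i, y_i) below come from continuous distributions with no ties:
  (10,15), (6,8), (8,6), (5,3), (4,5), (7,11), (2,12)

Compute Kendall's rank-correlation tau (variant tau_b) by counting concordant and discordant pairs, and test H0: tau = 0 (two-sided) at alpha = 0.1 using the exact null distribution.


Step 1: Enumerate the 21 unordered pairs (i,j) with i<j and classify each by sign(x_j-x_i) * sign(y_j-y_i).
  (1,2):dx=-4,dy=-7->C; (1,3):dx=-2,dy=-9->C; (1,4):dx=-5,dy=-12->C; (1,5):dx=-6,dy=-10->C
  (1,6):dx=-3,dy=-4->C; (1,7):dx=-8,dy=-3->C; (2,3):dx=+2,dy=-2->D; (2,4):dx=-1,dy=-5->C
  (2,5):dx=-2,dy=-3->C; (2,6):dx=+1,dy=+3->C; (2,7):dx=-4,dy=+4->D; (3,4):dx=-3,dy=-3->C
  (3,5):dx=-4,dy=-1->C; (3,6):dx=-1,dy=+5->D; (3,7):dx=-6,dy=+6->D; (4,5):dx=-1,dy=+2->D
  (4,6):dx=+2,dy=+8->C; (4,7):dx=-3,dy=+9->D; (5,6):dx=+3,dy=+6->C; (5,7):dx=-2,dy=+7->D
  (6,7):dx=-5,dy=+1->D
Step 2: C = 13, D = 8, total pairs = 21.
Step 3: tau = (C - D)/(n(n-1)/2) = (13 - 8)/21 = 0.238095.
Step 4: Exact two-sided p-value (enumerate n! = 5040 permutations of y under H0): p = 0.561905.
Step 5: alpha = 0.1. fail to reject H0.

tau_b = 0.2381 (C=13, D=8), p = 0.561905, fail to reject H0.


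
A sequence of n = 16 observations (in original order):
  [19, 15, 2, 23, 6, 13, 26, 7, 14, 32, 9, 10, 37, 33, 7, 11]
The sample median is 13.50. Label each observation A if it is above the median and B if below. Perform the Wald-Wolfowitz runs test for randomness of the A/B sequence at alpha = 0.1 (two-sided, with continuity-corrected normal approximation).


Step 1: Compute median = 13.50; label A = above, B = below.
Labels in order: AABABBABAABBAABB  (n_A = 8, n_B = 8)
Step 2: Count runs R = 10.
Step 3: Under H0 (random ordering), E[R] = 2*n_A*n_B/(n_A+n_B) + 1 = 2*8*8/16 + 1 = 9.0000.
        Var[R] = 2*n_A*n_B*(2*n_A*n_B - n_A - n_B) / ((n_A+n_B)^2 * (n_A+n_B-1)) = 14336/3840 = 3.7333.
        SD[R] = 1.9322.
Step 4: Continuity-corrected z = (R - 0.5 - E[R]) / SD[R] = (10 - 0.5 - 9.0000) / 1.9322 = 0.2588.
Step 5: Two-sided p-value via normal approximation = 2*(1 - Phi(|z|)) = 0.795809.
Step 6: alpha = 0.1. fail to reject H0.

R = 10, z = 0.2588, p = 0.795809, fail to reject H0.


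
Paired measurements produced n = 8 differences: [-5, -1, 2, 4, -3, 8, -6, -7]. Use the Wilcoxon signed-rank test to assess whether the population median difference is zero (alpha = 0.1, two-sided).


Step 1: Drop any zero differences (none here) and take |d_i|.
|d| = [5, 1, 2, 4, 3, 8, 6, 7]
Step 2: Midrank |d_i| (ties get averaged ranks).
ranks: |5|->5, |1|->1, |2|->2, |4|->4, |3|->3, |8|->8, |6|->6, |7|->7
Step 3: Attach original signs; sum ranks with positive sign and with negative sign.
W+ = 2 + 4 + 8 = 14
W- = 5 + 1 + 3 + 6 + 7 = 22
(Check: W+ + W- = 36 should equal n(n+1)/2 = 36.)
Step 4: Test statistic W = min(W+, W-) = 14.
Step 5: No ties, so the exact null distribution over the 2^8 = 256 sign assignments gives the two-sided p-value = 0.640625.
Step 6: alpha = 0.1. fail to reject H0.

W+ = 14, W- = 22, W = min = 14, p = 0.640625, fail to reject H0.


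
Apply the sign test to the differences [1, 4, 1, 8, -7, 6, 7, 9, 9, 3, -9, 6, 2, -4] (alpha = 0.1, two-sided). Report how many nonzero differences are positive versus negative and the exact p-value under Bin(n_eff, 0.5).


Step 1: Discard zero differences. Original n = 14; n_eff = number of nonzero differences = 14.
Nonzero differences (with sign): +1, +4, +1, +8, -7, +6, +7, +9, +9, +3, -9, +6, +2, -4
Step 2: Count signs: positive = 11, negative = 3.
Step 3: Under H0: P(positive) = 0.5, so the number of positives S ~ Bin(14, 0.5).
Step 4: Two-sided exact p-value = sum of Bin(14,0.5) probabilities at or below the observed probability = 0.057373.
Step 5: alpha = 0.1. reject H0.

n_eff = 14, pos = 11, neg = 3, p = 0.057373, reject H0.


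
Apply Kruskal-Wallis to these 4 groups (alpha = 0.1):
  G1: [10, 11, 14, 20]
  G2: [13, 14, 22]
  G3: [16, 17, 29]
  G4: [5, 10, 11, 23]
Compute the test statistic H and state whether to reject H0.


Step 1: Combine all N = 14 observations and assign midranks.
sorted (value, group, rank): (5,G4,1), (10,G1,2.5), (10,G4,2.5), (11,G1,4.5), (11,G4,4.5), (13,G2,6), (14,G1,7.5), (14,G2,7.5), (16,G3,9), (17,G3,10), (20,G1,11), (22,G2,12), (23,G4,13), (29,G3,14)
Step 2: Sum ranks within each group.
R_1 = 25.5 (n_1 = 4)
R_2 = 25.5 (n_2 = 3)
R_3 = 33 (n_3 = 3)
R_4 = 21 (n_4 = 4)
Step 3: H = 12/(N(N+1)) * sum(R_i^2/n_i) - 3(N+1)
     = 12/(14*15) * (25.5^2/4 + 25.5^2/3 + 33^2/3 + 21^2/4) - 3*15
     = 0.057143 * 852.562 - 45
     = 3.717857.
Step 4: Ties present; correction factor C = 1 - 18/(14^3 - 14) = 0.993407. Corrected H = 3.717857 / 0.993407 = 3.742533.
Step 5: Under H0, H ~ chi^2(3); p-value = 0.290642.
Step 6: alpha = 0.1. fail to reject H0.

H = 3.7425, df = 3, p = 0.290642, fail to reject H0.


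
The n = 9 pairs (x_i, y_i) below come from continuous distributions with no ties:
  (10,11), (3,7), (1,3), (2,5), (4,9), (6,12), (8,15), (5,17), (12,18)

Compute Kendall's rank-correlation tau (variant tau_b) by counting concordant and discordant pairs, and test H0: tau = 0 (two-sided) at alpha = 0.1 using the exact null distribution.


Step 1: Enumerate the 36 unordered pairs (i,j) with i<j and classify each by sign(x_j-x_i) * sign(y_j-y_i).
  (1,2):dx=-7,dy=-4->C; (1,3):dx=-9,dy=-8->C; (1,4):dx=-8,dy=-6->C; (1,5):dx=-6,dy=-2->C
  (1,6):dx=-4,dy=+1->D; (1,7):dx=-2,dy=+4->D; (1,8):dx=-5,dy=+6->D; (1,9):dx=+2,dy=+7->C
  (2,3):dx=-2,dy=-4->C; (2,4):dx=-1,dy=-2->C; (2,5):dx=+1,dy=+2->C; (2,6):dx=+3,dy=+5->C
  (2,7):dx=+5,dy=+8->C; (2,8):dx=+2,dy=+10->C; (2,9):dx=+9,dy=+11->C; (3,4):dx=+1,dy=+2->C
  (3,5):dx=+3,dy=+6->C; (3,6):dx=+5,dy=+9->C; (3,7):dx=+7,dy=+12->C; (3,8):dx=+4,dy=+14->C
  (3,9):dx=+11,dy=+15->C; (4,5):dx=+2,dy=+4->C; (4,6):dx=+4,dy=+7->C; (4,7):dx=+6,dy=+10->C
  (4,8):dx=+3,dy=+12->C; (4,9):dx=+10,dy=+13->C; (5,6):dx=+2,dy=+3->C; (5,7):dx=+4,dy=+6->C
  (5,8):dx=+1,dy=+8->C; (5,9):dx=+8,dy=+9->C; (6,7):dx=+2,dy=+3->C; (6,8):dx=-1,dy=+5->D
  (6,9):dx=+6,dy=+6->C; (7,8):dx=-3,dy=+2->D; (7,9):dx=+4,dy=+3->C; (8,9):dx=+7,dy=+1->C
Step 2: C = 31, D = 5, total pairs = 36.
Step 3: tau = (C - D)/(n(n-1)/2) = (31 - 5)/36 = 0.722222.
Step 4: Exact two-sided p-value (enumerate n! = 362880 permutations of y under H0): p = 0.005886.
Step 5: alpha = 0.1. reject H0.

tau_b = 0.7222 (C=31, D=5), p = 0.005886, reject H0.


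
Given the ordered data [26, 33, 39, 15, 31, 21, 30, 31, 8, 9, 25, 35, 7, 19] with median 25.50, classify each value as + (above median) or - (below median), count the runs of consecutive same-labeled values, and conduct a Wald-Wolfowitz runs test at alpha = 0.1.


Step 1: Compute median = 25.50; label A = above, B = below.
Labels in order: AAABABAABBBABB  (n_A = 7, n_B = 7)
Step 2: Count runs R = 8.
Step 3: Under H0 (random ordering), E[R] = 2*n_A*n_B/(n_A+n_B) + 1 = 2*7*7/14 + 1 = 8.0000.
        Var[R] = 2*n_A*n_B*(2*n_A*n_B - n_A - n_B) / ((n_A+n_B)^2 * (n_A+n_B-1)) = 8232/2548 = 3.2308.
        SD[R] = 1.7974.
Step 4: R = E[R], so z = 0 with no continuity correction.
Step 5: Two-sided p-value via normal approximation = 2*(1 - Phi(|z|)) = 1.000000.
Step 6: alpha = 0.1. fail to reject H0.

R = 8, z = 0.0000, p = 1.000000, fail to reject H0.


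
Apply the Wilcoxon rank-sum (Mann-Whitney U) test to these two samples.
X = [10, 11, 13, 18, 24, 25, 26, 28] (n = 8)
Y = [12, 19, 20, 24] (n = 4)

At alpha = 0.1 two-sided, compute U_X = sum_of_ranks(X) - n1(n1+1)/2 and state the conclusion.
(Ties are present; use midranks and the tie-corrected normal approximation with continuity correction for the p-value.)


Step 1: Combine and sort all 12 observations; assign midranks.
sorted (value, group): (10,X), (11,X), (12,Y), (13,X), (18,X), (19,Y), (20,Y), (24,X), (24,Y), (25,X), (26,X), (28,X)
ranks: 10->1, 11->2, 12->3, 13->4, 18->5, 19->6, 20->7, 24->8.5, 24->8.5, 25->10, 26->11, 28->12
Step 2: Rank sum for X: R1 = 1 + 2 + 4 + 5 + 8.5 + 10 + 11 + 12 = 53.5.
Step 3: U_X = R1 - n1(n1+1)/2 = 53.5 - 8*9/2 = 53.5 - 36 = 17.5.
       U_Y = n1*n2 - U_X = 32 - 17.5 = 14.5.
Step 4: Ties are present, so use the tie-corrected normal approximation (with continuity correction) for the p-value.
Step 5: p-value = 0.864901; compare to alpha = 0.1. fail to reject H0.

U_X = 17.5, p = 0.864901, fail to reject H0 at alpha = 0.1.


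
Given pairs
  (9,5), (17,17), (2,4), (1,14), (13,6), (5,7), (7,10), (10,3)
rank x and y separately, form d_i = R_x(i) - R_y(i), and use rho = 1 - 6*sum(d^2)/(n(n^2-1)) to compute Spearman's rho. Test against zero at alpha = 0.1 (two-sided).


Step 1: Rank x and y separately (midranks; no ties here).
rank(x): 9->5, 17->8, 2->2, 1->1, 13->7, 5->3, 7->4, 10->6
rank(y): 5->3, 17->8, 4->2, 14->7, 6->4, 7->5, 10->6, 3->1
Step 2: d_i = R_x(i) - R_y(i); compute d_i^2.
  (5-3)^2=4, (8-8)^2=0, (2-2)^2=0, (1-7)^2=36, (7-4)^2=9, (3-5)^2=4, (4-6)^2=4, (6-1)^2=25
sum(d^2) = 82.
Step 3: rho = 1 - 6*82 / (8*(8^2 - 1)) = 1 - 492/504 = 0.023810.
Step 4: Under H0, t = rho * sqrt((n-2)/(1-rho^2)) = 0.0583 ~ t(6).
Step 5: Two-sided p-value from the t-distribution with 6 df = 0.955374.
Step 6: alpha = 0.1. fail to reject H0.

rho = 0.0238, p = 0.955374, fail to reject H0 at alpha = 0.1.


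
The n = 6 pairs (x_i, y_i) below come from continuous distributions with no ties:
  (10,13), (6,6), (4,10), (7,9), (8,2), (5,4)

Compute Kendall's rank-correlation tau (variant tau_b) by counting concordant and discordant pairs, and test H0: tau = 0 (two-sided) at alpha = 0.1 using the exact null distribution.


Step 1: Enumerate the 15 unordered pairs (i,j) with i<j and classify each by sign(x_j-x_i) * sign(y_j-y_i).
  (1,2):dx=-4,dy=-7->C; (1,3):dx=-6,dy=-3->C; (1,4):dx=-3,dy=-4->C; (1,5):dx=-2,dy=-11->C
  (1,6):dx=-5,dy=-9->C; (2,3):dx=-2,dy=+4->D; (2,4):dx=+1,dy=+3->C; (2,5):dx=+2,dy=-4->D
  (2,6):dx=-1,dy=-2->C; (3,4):dx=+3,dy=-1->D; (3,5):dx=+4,dy=-8->D; (3,6):dx=+1,dy=-6->D
  (4,5):dx=+1,dy=-7->D; (4,6):dx=-2,dy=-5->C; (5,6):dx=-3,dy=+2->D
Step 2: C = 8, D = 7, total pairs = 15.
Step 3: tau = (C - D)/(n(n-1)/2) = (8 - 7)/15 = 0.066667.
Step 4: Exact two-sided p-value (enumerate n! = 720 permutations of y under H0): p = 1.000000.
Step 5: alpha = 0.1. fail to reject H0.

tau_b = 0.0667 (C=8, D=7), p = 1.000000, fail to reject H0.


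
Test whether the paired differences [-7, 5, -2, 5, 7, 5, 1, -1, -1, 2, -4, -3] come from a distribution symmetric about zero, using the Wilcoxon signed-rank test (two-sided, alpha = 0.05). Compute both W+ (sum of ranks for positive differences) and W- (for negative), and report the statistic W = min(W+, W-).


Step 1: Drop any zero differences (none here) and take |d_i|.
|d| = [7, 5, 2, 5, 7, 5, 1, 1, 1, 2, 4, 3]
Step 2: Midrank |d_i| (ties get averaged ranks).
ranks: |7|->11.5, |5|->9, |2|->4.5, |5|->9, |7|->11.5, |5|->9, |1|->2, |1|->2, |1|->2, |2|->4.5, |4|->7, |3|->6
Step 3: Attach original signs; sum ranks with positive sign and with negative sign.
W+ = 9 + 9 + 11.5 + 9 + 2 + 4.5 = 45
W- = 11.5 + 4.5 + 2 + 2 + 7 + 6 = 33
(Check: W+ + W- = 78 should equal n(n+1)/2 = 78.)
Step 4: Test statistic W = min(W+, W-) = 33.
Step 5: Ties in |d|, so use the tie-corrected normal approximation.
        E[W] = n(n+1)/4 = 12*13/4 = 39.
        Tie groups: |d|=1 (t=3), |d|=2 (t=2), |d|=5 (t=3), |d|=7 (t=2); sum(t^3 - t) = 60.
        Var[W] = n(n+1)(2n+1)/24 - sum(t^3-t)/48 = 3900/24 - 60/48 = 161.25.
        z = (W - E[W]) / sqrt(Var[W]) = (33 - 39) / 12.6984 = -0.4725.
        Two-sided p = 2*Phi(z) = 0.636570.
Step 6: alpha = 0.05. fail to reject H0.

W+ = 45, W- = 33, W = min = 33, p = 0.636570, fail to reject H0.


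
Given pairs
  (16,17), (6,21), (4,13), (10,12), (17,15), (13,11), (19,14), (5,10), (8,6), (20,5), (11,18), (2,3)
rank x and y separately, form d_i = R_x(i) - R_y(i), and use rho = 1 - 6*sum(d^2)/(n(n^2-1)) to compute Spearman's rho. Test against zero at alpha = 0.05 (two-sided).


Step 1: Rank x and y separately (midranks; no ties here).
rank(x): 16->9, 6->4, 4->2, 10->6, 17->10, 13->8, 19->11, 5->3, 8->5, 20->12, 11->7, 2->1
rank(y): 17->10, 21->12, 13->7, 12->6, 15->9, 11->5, 14->8, 10->4, 6->3, 5->2, 18->11, 3->1
Step 2: d_i = R_x(i) - R_y(i); compute d_i^2.
  (9-10)^2=1, (4-12)^2=64, (2-7)^2=25, (6-6)^2=0, (10-9)^2=1, (8-5)^2=9, (11-8)^2=9, (3-4)^2=1, (5-3)^2=4, (12-2)^2=100, (7-11)^2=16, (1-1)^2=0
sum(d^2) = 230.
Step 3: rho = 1 - 6*230 / (12*(12^2 - 1)) = 1 - 1380/1716 = 0.195804.
Step 4: Under H0, t = rho * sqrt((n-2)/(1-rho^2)) = 0.6314 ~ t(10).
Step 5: Two-sided p-value from the t-distribution with 10 df = 0.541936.
Step 6: alpha = 0.05. fail to reject H0.

rho = 0.1958, p = 0.541936, fail to reject H0 at alpha = 0.05.


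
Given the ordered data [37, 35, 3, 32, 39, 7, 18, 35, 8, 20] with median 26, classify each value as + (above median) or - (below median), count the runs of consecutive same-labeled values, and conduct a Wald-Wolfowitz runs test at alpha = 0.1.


Step 1: Compute median = 26; label A = above, B = below.
Labels in order: AABAABBABB  (n_A = 5, n_B = 5)
Step 2: Count runs R = 6.
Step 3: Under H0 (random ordering), E[R] = 2*n_A*n_B/(n_A+n_B) + 1 = 2*5*5/10 + 1 = 6.0000.
        Var[R] = 2*n_A*n_B*(2*n_A*n_B - n_A - n_B) / ((n_A+n_B)^2 * (n_A+n_B-1)) = 2000/900 = 2.2222.
        SD[R] = 1.4907.
Step 4: R = E[R], so z = 0 with no continuity correction.
Step 5: Two-sided p-value via normal approximation = 2*(1 - Phi(|z|)) = 1.000000.
Step 6: alpha = 0.1. fail to reject H0.

R = 6, z = 0.0000, p = 1.000000, fail to reject H0.


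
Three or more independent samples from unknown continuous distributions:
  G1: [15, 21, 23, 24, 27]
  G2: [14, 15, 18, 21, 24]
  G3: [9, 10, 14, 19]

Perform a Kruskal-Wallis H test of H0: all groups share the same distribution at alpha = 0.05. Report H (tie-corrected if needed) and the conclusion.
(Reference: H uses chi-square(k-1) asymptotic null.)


Step 1: Combine all N = 14 observations and assign midranks.
sorted (value, group, rank): (9,G3,1), (10,G3,2), (14,G2,3.5), (14,G3,3.5), (15,G1,5.5), (15,G2,5.5), (18,G2,7), (19,G3,8), (21,G1,9.5), (21,G2,9.5), (23,G1,11), (24,G1,12.5), (24,G2,12.5), (27,G1,14)
Step 2: Sum ranks within each group.
R_1 = 52.5 (n_1 = 5)
R_2 = 38 (n_2 = 5)
R_3 = 14.5 (n_3 = 4)
Step 3: H = 12/(N(N+1)) * sum(R_i^2/n_i) - 3(N+1)
     = 12/(14*15) * (52.5^2/5 + 38^2/5 + 14.5^2/4) - 3*15
     = 0.057143 * 892.612 - 45
     = 6.006429.
Step 4: Ties present; correction factor C = 1 - 24/(14^3 - 14) = 0.991209. Corrected H = 6.006429 / 0.991209 = 6.059701.
Step 5: Under H0, H ~ chi^2(2); p-value = 0.048323.
Step 6: alpha = 0.05. reject H0.

H = 6.0597, df = 2, p = 0.048323, reject H0.


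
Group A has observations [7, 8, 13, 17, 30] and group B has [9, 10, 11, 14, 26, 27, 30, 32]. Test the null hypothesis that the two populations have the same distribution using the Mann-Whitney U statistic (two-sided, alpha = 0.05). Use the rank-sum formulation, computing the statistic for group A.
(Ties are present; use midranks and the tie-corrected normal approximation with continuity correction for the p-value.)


Step 1: Combine and sort all 13 observations; assign midranks.
sorted (value, group): (7,X), (8,X), (9,Y), (10,Y), (11,Y), (13,X), (14,Y), (17,X), (26,Y), (27,Y), (30,X), (30,Y), (32,Y)
ranks: 7->1, 8->2, 9->3, 10->4, 11->5, 13->6, 14->7, 17->8, 26->9, 27->10, 30->11.5, 30->11.5, 32->13
Step 2: Rank sum for X: R1 = 1 + 2 + 6 + 8 + 11.5 = 28.5.
Step 3: U_X = R1 - n1(n1+1)/2 = 28.5 - 5*6/2 = 28.5 - 15 = 13.5.
       U_Y = n1*n2 - U_X = 40 - 13.5 = 26.5.
Step 4: Ties are present, so use the tie-corrected normal approximation (with continuity correction) for the p-value.
Step 5: p-value = 0.379120; compare to alpha = 0.05. fail to reject H0.

U_X = 13.5, p = 0.379120, fail to reject H0 at alpha = 0.05.


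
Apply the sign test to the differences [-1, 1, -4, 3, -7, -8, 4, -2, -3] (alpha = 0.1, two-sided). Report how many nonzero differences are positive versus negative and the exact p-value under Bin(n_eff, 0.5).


Step 1: Discard zero differences. Original n = 9; n_eff = number of nonzero differences = 9.
Nonzero differences (with sign): -1, +1, -4, +3, -7, -8, +4, -2, -3
Step 2: Count signs: positive = 3, negative = 6.
Step 3: Under H0: P(positive) = 0.5, so the number of positives S ~ Bin(9, 0.5).
Step 4: Two-sided exact p-value = sum of Bin(9,0.5) probabilities at or below the observed probability = 0.507812.
Step 5: alpha = 0.1. fail to reject H0.

n_eff = 9, pos = 3, neg = 6, p = 0.507812, fail to reject H0.


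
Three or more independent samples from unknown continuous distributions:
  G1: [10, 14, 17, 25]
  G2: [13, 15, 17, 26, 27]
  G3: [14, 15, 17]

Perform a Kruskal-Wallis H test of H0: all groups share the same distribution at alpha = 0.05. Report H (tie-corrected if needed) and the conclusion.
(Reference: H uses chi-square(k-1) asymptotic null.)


Step 1: Combine all N = 12 observations and assign midranks.
sorted (value, group, rank): (10,G1,1), (13,G2,2), (14,G1,3.5), (14,G3,3.5), (15,G2,5.5), (15,G3,5.5), (17,G1,8), (17,G2,8), (17,G3,8), (25,G1,10), (26,G2,11), (27,G2,12)
Step 2: Sum ranks within each group.
R_1 = 22.5 (n_1 = 4)
R_2 = 38.5 (n_2 = 5)
R_3 = 17 (n_3 = 3)
Step 3: H = 12/(N(N+1)) * sum(R_i^2/n_i) - 3(N+1)
     = 12/(12*13) * (22.5^2/4 + 38.5^2/5 + 17^2/3) - 3*13
     = 0.076923 * 519.346 - 39
     = 0.949679.
Step 4: Ties present; correction factor C = 1 - 36/(12^3 - 12) = 0.979021. Corrected H = 0.949679 / 0.979021 = 0.970030.
Step 5: Under H0, H ~ chi^2(2); p-value = 0.615688.
Step 6: alpha = 0.05. fail to reject H0.

H = 0.9700, df = 2, p = 0.615688, fail to reject H0.


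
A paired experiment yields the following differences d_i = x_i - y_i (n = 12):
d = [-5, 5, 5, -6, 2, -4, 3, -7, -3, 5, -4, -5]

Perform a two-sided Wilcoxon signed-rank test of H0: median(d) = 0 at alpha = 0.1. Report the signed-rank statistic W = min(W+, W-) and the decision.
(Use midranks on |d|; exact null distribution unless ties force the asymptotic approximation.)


Step 1: Drop any zero differences (none here) and take |d_i|.
|d| = [5, 5, 5, 6, 2, 4, 3, 7, 3, 5, 4, 5]
Step 2: Midrank |d_i| (ties get averaged ranks).
ranks: |5|->8, |5|->8, |5|->8, |6|->11, |2|->1, |4|->4.5, |3|->2.5, |7|->12, |3|->2.5, |5|->8, |4|->4.5, |5|->8
Step 3: Attach original signs; sum ranks with positive sign and with negative sign.
W+ = 8 + 8 + 1 + 2.5 + 8 = 27.5
W- = 8 + 11 + 4.5 + 12 + 2.5 + 4.5 + 8 = 50.5
(Check: W+ + W- = 78 should equal n(n+1)/2 = 78.)
Step 4: Test statistic W = min(W+, W-) = 27.5.
Step 5: Ties in |d|, so use the tie-corrected normal approximation.
        E[W] = n(n+1)/4 = 12*13/4 = 39.
        Tie groups: |d|=3 (t=2), |d|=4 (t=2), |d|=5 (t=5); sum(t^3 - t) = 132.
        Var[W] = n(n+1)(2n+1)/24 - sum(t^3-t)/48 = 3900/24 - 132/48 = 159.75.
        z = (W - E[W]) / sqrt(Var[W]) = (27.5 - 39) / 12.6392 = -0.9099.
        Two-sided p = 2*Phi(z) = 0.362893.
Step 6: alpha = 0.1. fail to reject H0.

W+ = 27.5, W- = 50.5, W = min = 27.5, p = 0.362893, fail to reject H0.


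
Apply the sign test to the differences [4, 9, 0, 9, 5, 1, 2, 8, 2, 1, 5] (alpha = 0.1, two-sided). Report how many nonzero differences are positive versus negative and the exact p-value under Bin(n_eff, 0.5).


Step 1: Discard zero differences. Original n = 11; n_eff = number of nonzero differences = 10.
Nonzero differences (with sign): +4, +9, +9, +5, +1, +2, +8, +2, +1, +5
Step 2: Count signs: positive = 10, negative = 0.
Step 3: Under H0: P(positive) = 0.5, so the number of positives S ~ Bin(10, 0.5).
Step 4: Two-sided exact p-value = sum of Bin(10,0.5) probabilities at or below the observed probability = 0.001953.
Step 5: alpha = 0.1. reject H0.

n_eff = 10, pos = 10, neg = 0, p = 0.001953, reject H0.


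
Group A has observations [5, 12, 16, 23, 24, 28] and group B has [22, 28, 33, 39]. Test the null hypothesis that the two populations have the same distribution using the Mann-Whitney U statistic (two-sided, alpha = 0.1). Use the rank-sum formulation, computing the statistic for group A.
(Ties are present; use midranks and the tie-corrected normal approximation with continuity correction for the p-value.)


Step 1: Combine and sort all 10 observations; assign midranks.
sorted (value, group): (5,X), (12,X), (16,X), (22,Y), (23,X), (24,X), (28,X), (28,Y), (33,Y), (39,Y)
ranks: 5->1, 12->2, 16->3, 22->4, 23->5, 24->6, 28->7.5, 28->7.5, 33->9, 39->10
Step 2: Rank sum for X: R1 = 1 + 2 + 3 + 5 + 6 + 7.5 = 24.5.
Step 3: U_X = R1 - n1(n1+1)/2 = 24.5 - 6*7/2 = 24.5 - 21 = 3.5.
       U_Y = n1*n2 - U_X = 24 - 3.5 = 20.5.
Step 4: Ties are present, so use the tie-corrected normal approximation (with continuity correction) for the p-value.
Step 5: p-value = 0.087118; compare to alpha = 0.1. reject H0.

U_X = 3.5, p = 0.087118, reject H0 at alpha = 0.1.


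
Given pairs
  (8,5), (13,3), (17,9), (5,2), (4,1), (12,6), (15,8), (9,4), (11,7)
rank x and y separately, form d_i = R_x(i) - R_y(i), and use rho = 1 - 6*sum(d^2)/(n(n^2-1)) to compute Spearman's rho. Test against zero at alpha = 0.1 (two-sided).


Step 1: Rank x and y separately (midranks; no ties here).
rank(x): 8->3, 13->7, 17->9, 5->2, 4->1, 12->6, 15->8, 9->4, 11->5
rank(y): 5->5, 3->3, 9->9, 2->2, 1->1, 6->6, 8->8, 4->4, 7->7
Step 2: d_i = R_x(i) - R_y(i); compute d_i^2.
  (3-5)^2=4, (7-3)^2=16, (9-9)^2=0, (2-2)^2=0, (1-1)^2=0, (6-6)^2=0, (8-8)^2=0, (4-4)^2=0, (5-7)^2=4
sum(d^2) = 24.
Step 3: rho = 1 - 6*24 / (9*(9^2 - 1)) = 1 - 144/720 = 0.800000.
Step 4: Under H0, t = rho * sqrt((n-2)/(1-rho^2)) = 3.5277 ~ t(7).
Step 5: Two-sided p-value from the t-distribution with 7 df = 0.009628.
Step 6: alpha = 0.1. reject H0.

rho = 0.8000, p = 0.009628, reject H0 at alpha = 0.1.


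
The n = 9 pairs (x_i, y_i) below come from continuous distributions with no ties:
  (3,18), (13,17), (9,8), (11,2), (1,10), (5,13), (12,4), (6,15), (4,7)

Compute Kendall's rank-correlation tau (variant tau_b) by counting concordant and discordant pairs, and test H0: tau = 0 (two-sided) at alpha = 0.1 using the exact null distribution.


Step 1: Enumerate the 36 unordered pairs (i,j) with i<j and classify each by sign(x_j-x_i) * sign(y_j-y_i).
  (1,2):dx=+10,dy=-1->D; (1,3):dx=+6,dy=-10->D; (1,4):dx=+8,dy=-16->D; (1,5):dx=-2,dy=-8->C
  (1,6):dx=+2,dy=-5->D; (1,7):dx=+9,dy=-14->D; (1,8):dx=+3,dy=-3->D; (1,9):dx=+1,dy=-11->D
  (2,3):dx=-4,dy=-9->C; (2,4):dx=-2,dy=-15->C; (2,5):dx=-12,dy=-7->C; (2,6):dx=-8,dy=-4->C
  (2,7):dx=-1,dy=-13->C; (2,8):dx=-7,dy=-2->C; (2,9):dx=-9,dy=-10->C; (3,4):dx=+2,dy=-6->D
  (3,5):dx=-8,dy=+2->D; (3,6):dx=-4,dy=+5->D; (3,7):dx=+3,dy=-4->D; (3,8):dx=-3,dy=+7->D
  (3,9):dx=-5,dy=-1->C; (4,5):dx=-10,dy=+8->D; (4,6):dx=-6,dy=+11->D; (4,7):dx=+1,dy=+2->C
  (4,8):dx=-5,dy=+13->D; (4,9):dx=-7,dy=+5->D; (5,6):dx=+4,dy=+3->C; (5,7):dx=+11,dy=-6->D
  (5,8):dx=+5,dy=+5->C; (5,9):dx=+3,dy=-3->D; (6,7):dx=+7,dy=-9->D; (6,8):dx=+1,dy=+2->C
  (6,9):dx=-1,dy=-6->C; (7,8):dx=-6,dy=+11->D; (7,9):dx=-8,dy=+3->D; (8,9):dx=-2,dy=-8->C
Step 2: C = 15, D = 21, total pairs = 36.
Step 3: tau = (C - D)/(n(n-1)/2) = (15 - 21)/36 = -0.166667.
Step 4: Exact two-sided p-value (enumerate n! = 362880 permutations of y under H0): p = 0.612202.
Step 5: alpha = 0.1. fail to reject H0.

tau_b = -0.1667 (C=15, D=21), p = 0.612202, fail to reject H0.
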